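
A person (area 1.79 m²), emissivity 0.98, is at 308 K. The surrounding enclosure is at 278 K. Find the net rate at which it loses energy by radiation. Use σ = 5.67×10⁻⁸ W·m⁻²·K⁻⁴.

Q = εσA(T⁴ − T_s⁴). T⁴ − T_s⁴ = (308)⁴ − (278)⁴ = 9.00×10^9 − 5.97×10^9 = 3.03×10^9 K⁴.
Q = 0.98 × 5.67×10⁻⁸ × 1.79 × 3.03×10^9 = 301 W.

Q ≈ 301 W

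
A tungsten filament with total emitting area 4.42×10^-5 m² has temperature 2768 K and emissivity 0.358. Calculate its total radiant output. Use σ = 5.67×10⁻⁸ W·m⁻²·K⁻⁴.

P ≈ 52.7 W

Stefan–Boltzmann: P = εσAT⁴ = 0.358 × 5.67×10⁻⁸ × 4.42×10^-5 × (2768)⁴ = 0.358 × 5.67×10⁻⁸ × 4.42×10^-5 × 5.87×10^13.
P = 52.7 W.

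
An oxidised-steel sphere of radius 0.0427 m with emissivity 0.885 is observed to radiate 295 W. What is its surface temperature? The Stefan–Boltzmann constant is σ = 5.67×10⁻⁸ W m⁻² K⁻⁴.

T ≈ 712 K

A = 4πr² = 4π × (0.0427)² = 0.0229 m².
From P = εσAT⁴, T = (P / εσA)^(1/4) = (295 / (0.885 × 5.67×10⁻⁸ × 0.0229))^(1/4).
T = (2.57×10^11)^(1/4) = 712 K.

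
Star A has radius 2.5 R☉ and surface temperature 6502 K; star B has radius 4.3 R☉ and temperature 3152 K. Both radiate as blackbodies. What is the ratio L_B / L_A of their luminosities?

L_B/L_A ≈ 0.163

L = 4πR²σT⁴ ∝ R²T⁴, so L_B/L_A = (4.3/2.5)² × (3152/6502)⁴ = 2.96 × 0.0552 = 0.163.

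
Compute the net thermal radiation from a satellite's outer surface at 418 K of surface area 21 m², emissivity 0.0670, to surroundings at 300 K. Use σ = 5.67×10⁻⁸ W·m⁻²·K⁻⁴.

Q = εσA(T⁴ − T_s⁴). T⁴ − T_s⁴ = (418)⁴ − (300)⁴ = 3.05×10^10 − 8.10×10^9 = 2.24×10^10 K⁴.
Q = 0.0670 × 5.67×10⁻⁸ × 21.0 × 2.24×10^10 = 1790 W.

Q ≈ 1790 W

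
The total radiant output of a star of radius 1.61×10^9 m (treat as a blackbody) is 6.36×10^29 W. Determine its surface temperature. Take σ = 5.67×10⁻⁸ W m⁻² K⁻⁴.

T ≈ 24200 K

A = 4πr² = 4π × (1.61×10^9)² = 3.26×10^19 m².
From P = σAT⁴, T = (P / σA)^(1/4) = (6.36×10^29 / (5.67×10⁻⁸ × 3.26×10^19))^(1/4).
T = (3.44×10^17)^(1/4) = 24200 K.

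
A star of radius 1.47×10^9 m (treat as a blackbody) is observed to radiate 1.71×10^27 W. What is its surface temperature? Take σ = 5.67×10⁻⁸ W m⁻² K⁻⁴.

A = 4πr² = 4π × (1.47×10^9)² = 2.72×10^19 m².
From P = σAT⁴, T = (P / σA)^(1/4) = (1.71×10^27 / (5.67×10⁻⁸ × 2.72×10^19))^(1/4).
T = (1.11×10^15)^(1/4) = 5770 K.

T ≈ 5770 K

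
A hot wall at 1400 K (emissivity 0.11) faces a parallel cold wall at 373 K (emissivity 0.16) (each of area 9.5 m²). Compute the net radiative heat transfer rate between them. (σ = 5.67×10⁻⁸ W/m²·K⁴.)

Q ≈ 1.44×10^5 W

For two large parallel gray plates, q = σ(T₁⁴ − T₂⁴) / (1/ε₁ + 1/ε₂ − 1).
1/ε₁ + 1/ε₂ − 1 = 1/0.11 + 1/0.16 − 1 = 14.34.
T₁⁴ − T₂⁴ = 3.84×10^12 − 1.94×10^10 = 3.82×10^12 K⁴.
q = 5.67×10⁻⁸ × 3.82×10^12 / 14.34 = 15100 W/m².
Q = q·A = 15100 × 9.5 = 1.44×10^5 W.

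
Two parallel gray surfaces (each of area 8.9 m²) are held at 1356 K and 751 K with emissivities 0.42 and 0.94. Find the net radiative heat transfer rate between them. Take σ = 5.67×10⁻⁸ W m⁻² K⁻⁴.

Q ≈ 6.32×10^5 W

For two large parallel gray plates, q = σ(T₁⁴ − T₂⁴) / (1/ε₁ + 1/ε₂ − 1).
1/ε₁ + 1/ε₂ − 1 = 1/0.42 + 1/0.94 − 1 = 2.445.
T₁⁴ − T₂⁴ = 3.38×10^12 − 3.18×10^11 = 3.06×10^12 K⁴.
q = 5.67×10⁻⁸ × 3.06×10^12 / 2.445 = 71000 W/m².
Q = q·A = 71000 × 8.9 = 6.32×10^5 W.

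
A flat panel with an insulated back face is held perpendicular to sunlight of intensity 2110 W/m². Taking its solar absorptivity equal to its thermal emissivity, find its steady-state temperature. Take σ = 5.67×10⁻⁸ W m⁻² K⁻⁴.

Absorbed flux αS = emitted flux εσT⁴ (one radiating face); with α = ε, T = (S/σ)^(1/4).
T = (2110 / 5.67×10⁻⁸)^(1/4) = (3.72×10^10)^(1/4).
T = 439 K.

T ≈ 439 K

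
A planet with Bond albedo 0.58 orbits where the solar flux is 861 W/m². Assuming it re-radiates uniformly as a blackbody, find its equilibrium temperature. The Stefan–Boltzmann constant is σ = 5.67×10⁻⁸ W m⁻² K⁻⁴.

Power absorbed = (1−a)S·πR²; power emitted = 4πR²σT⁴. Equating and cancelling πR²:
T = ((1−a)S / 4σ)^(1/4) = (362 / (4 × 5.67×10⁻⁸))^(1/4) = (1.59×10^9)^(1/4).
T = 200 K.

T ≈ 200 K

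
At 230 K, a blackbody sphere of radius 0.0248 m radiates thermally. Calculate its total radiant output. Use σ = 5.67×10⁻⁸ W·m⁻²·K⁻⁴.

A = 4πr² = 4π × (0.0248)² = 7.73×10^-3 m².
P = σAT⁴ = 5.67×10⁻⁸ × 7.73×10^-3 × (230)⁴ = 5.67×10⁻⁸ × 7.73×10^-3 × 2.80×10^9.
P = 1.23 W.

P ≈ 1.23 W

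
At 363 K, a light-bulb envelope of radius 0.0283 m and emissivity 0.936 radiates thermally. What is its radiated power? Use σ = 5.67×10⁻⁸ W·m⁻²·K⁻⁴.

A = 4πr² = 4π × (0.0283)² = 0.0101 m².
P = εσAT⁴ = 0.936 × 5.67×10⁻⁸ × 0.0101 × (363)⁴ = 0.936 × 5.67×10⁻⁸ × 0.0101 × 1.74×10^10.
P = 9.27 W.

P ≈ 9.27 W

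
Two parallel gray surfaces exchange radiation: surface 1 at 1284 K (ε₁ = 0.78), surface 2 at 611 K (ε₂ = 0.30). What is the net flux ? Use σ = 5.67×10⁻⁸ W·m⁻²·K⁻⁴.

q ≈ 40400 W/m²

For two large parallel gray plates, q = σ(T₁⁴ − T₂⁴) / (1/ε₁ + 1/ε₂ − 1).
1/ε₁ + 1/ε₂ − 1 = 1/0.78 + 1/0.30 − 1 = 3.615.
T₁⁴ − T₂⁴ = 2.72×10^12 − 1.39×10^11 = 2.58×10^12 K⁴.
q = 5.67×10⁻⁸ × 2.58×10^12 / 3.615 = 40400 W/m².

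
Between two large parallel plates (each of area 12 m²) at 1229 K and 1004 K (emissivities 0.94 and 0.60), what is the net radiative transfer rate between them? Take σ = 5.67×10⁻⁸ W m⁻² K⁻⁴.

For two large parallel gray plates, q = σ(T₁⁴ − T₂⁴) / (1/ε₁ + 1/ε₂ − 1).
1/ε₁ + 1/ε₂ − 1 = 1/0.94 + 1/0.60 − 1 = 1.730.
T₁⁴ − T₂⁴ = 2.28×10^12 − 1.02×10^12 = 1.27×10^12 K⁴.
q = 5.67×10⁻⁸ × 1.27×10^12 / 1.730 = 41500 W/m².
Q = q·A = 41500 × 12 = 4.98×10^5 W.

Q ≈ 4.98×10^5 W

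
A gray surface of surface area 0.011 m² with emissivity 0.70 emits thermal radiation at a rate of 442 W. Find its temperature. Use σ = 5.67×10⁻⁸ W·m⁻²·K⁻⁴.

From P = εσAT⁴, T = (P / εσA)^(1/4) = (442 / (0.70 × 5.67×10⁻⁸ × 0.0110))^(1/4).
T = (1.01×10^12)^(1/4) = 1000 K.

T ≈ 1000 K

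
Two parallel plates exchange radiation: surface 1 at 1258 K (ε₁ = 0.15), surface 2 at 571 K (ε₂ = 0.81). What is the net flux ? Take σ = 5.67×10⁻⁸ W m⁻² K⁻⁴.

q ≈ 19700 W/m²

For two large parallel gray plates, q = σ(T₁⁴ − T₂⁴) / (1/ε₁ + 1/ε₂ − 1).
1/ε₁ + 1/ε₂ − 1 = 1/0.15 + 1/0.81 − 1 = 6.901.
T₁⁴ − T₂⁴ = 2.50×10^12 − 1.06×10^11 = 2.40×10^12 K⁴.
q = 5.67×10⁻⁸ × 2.40×10^12 / 6.901 = 19700 W/m².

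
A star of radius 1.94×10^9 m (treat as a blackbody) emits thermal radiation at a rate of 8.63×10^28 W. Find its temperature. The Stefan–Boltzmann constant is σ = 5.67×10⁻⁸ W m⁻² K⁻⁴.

T ≈ 13400 K

A = 4πr² = 4π × (1.94×10^9)² = 4.73×10^19 m².
From P = σAT⁴, T = (P / σA)^(1/4) = (8.63×10^28 / (5.67×10⁻⁸ × 4.73×10^19))^(1/4).
T = (3.22×10^16)^(1/4) = 13400 K.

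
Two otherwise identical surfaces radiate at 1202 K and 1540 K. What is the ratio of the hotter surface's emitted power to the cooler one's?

P ∝ T⁴, so the ratio is (1540/1202)⁴ = (1.281)⁴ = 2.69.

ratio ≈ 2.69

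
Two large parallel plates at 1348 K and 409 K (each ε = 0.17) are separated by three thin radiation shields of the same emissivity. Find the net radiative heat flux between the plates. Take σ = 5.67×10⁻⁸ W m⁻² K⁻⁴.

q ≈ 4310 W/m²

Each of the 4 gaps contributes resistance (2/ε − 1) = 2/0.17 − 1 = 10.76; total = 43.06.
q = σ(T₁⁴ − T₂⁴) / 43.06 = 5.67×10⁻⁸ × 3.27×10^12 / 43.06 = 4310 W/m².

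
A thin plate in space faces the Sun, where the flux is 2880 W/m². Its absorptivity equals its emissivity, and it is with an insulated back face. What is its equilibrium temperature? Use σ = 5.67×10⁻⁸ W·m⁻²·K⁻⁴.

Absorbed flux αS = emitted flux εσT⁴ (one radiating face); with α = ε, T = (S/σ)^(1/4).
T = (2880 / 5.67×10⁻⁸)^(1/4) = (5.08×10^10)^(1/4).
T = 475 K.

T ≈ 475 K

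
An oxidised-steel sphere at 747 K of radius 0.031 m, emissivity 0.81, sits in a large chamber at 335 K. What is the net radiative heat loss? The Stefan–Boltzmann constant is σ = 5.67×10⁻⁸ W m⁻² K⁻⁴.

Q ≈ 166 W

A = 4πr² = 4π × (0.031)² = 0.0121 m².
Q = εσA(T⁴ − T_s⁴). T⁴ − T_s⁴ = (747)⁴ − (335)⁴ = 3.11×10^11 − 1.26×10^10 = 2.99×10^11 K⁴.
Q = 0.81 × 5.67×10⁻⁸ × 0.0121 × 2.99×10^11 = 166 W.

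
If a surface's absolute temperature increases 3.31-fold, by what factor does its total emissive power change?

P ∝ T⁴, so the power scales as (3.31)⁴ = 120.

factor ≈ 120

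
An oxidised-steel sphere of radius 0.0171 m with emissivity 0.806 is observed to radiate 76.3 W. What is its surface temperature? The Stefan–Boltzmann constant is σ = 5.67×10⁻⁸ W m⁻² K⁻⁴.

A = 4πr² = 4π × (0.0171)² = 3.67×10^-3 m².
From P = εσAT⁴, T = (P / εσA)^(1/4) = (76.3 / (0.806 × 5.67×10⁻⁸ × 3.67×10^-3))^(1/4).
T = (4.54×10^11)^(1/4) = 821 K.

T ≈ 821 K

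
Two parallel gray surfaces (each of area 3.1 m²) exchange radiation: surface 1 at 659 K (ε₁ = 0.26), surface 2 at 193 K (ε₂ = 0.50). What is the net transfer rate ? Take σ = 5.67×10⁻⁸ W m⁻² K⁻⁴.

For two large parallel gray plates, q = σ(T₁⁴ − T₂⁴) / (1/ε₁ + 1/ε₂ − 1).
1/ε₁ + 1/ε₂ − 1 = 1/0.26 + 1/0.50 − 1 = 4.846.
T₁⁴ − T₂⁴ = 1.89×10^11 − 1.39×10^9 = 1.87×10^11 K⁴.
q = 5.67×10⁻⁸ × 1.87×10^11 / 4.846 = 2190 W/m².
Q = q·A = 2190 × 3.1 = 6790 W.

Q ≈ 6790 W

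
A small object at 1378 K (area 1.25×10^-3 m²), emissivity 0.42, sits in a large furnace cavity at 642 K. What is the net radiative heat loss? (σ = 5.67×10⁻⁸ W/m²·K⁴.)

Q ≈ 102 W

Q = εσA(T⁴ − T_s⁴). T⁴ − T_s⁴ = (1378)⁴ − (642)⁴ = 3.61×10^12 − 1.70×10^11 = 3.44×10^12 K⁴.
Q = 0.42 × 5.67×10⁻⁸ × 1.25×10^-3 × 3.44×10^12 = 102 W.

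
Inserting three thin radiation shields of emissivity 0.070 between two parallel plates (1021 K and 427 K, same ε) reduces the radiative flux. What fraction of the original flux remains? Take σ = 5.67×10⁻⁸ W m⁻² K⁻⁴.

ratio ≈ 0.250

With N identical shields there are N+1 = 4 gaps in series, each with the same radiative resistance, so the flux falls to 1/(N+1) of its unshielded value.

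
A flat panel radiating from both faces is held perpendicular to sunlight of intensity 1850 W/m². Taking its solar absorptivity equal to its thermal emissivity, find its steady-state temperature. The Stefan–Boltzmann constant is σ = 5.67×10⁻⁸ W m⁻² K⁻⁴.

T ≈ 357 K

Absorbed flux αS = emitted flux 2εσT⁴ per unit area; with α = ε this gives T = (S/2σ)^(1/4).
T = (1850 / (2 × 5.67×10⁻⁸))^(1/4) = (1.63×10^10)^(1/4).
T = 357 K.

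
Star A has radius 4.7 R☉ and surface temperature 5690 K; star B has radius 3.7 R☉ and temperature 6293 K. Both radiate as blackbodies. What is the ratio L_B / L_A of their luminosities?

L = 4πR²σT⁴ ∝ R²T⁴, so L_B/L_A = (3.7/4.7)² × (6293/5690)⁴ = 0.620 × 1.50 = 0.927.

L_B/L_A ≈ 0.927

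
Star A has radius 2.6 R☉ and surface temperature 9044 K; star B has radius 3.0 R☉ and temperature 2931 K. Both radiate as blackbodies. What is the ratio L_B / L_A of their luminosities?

L_B/L_A ≈ 0.0147

L = 4πR²σT⁴ ∝ R²T⁴, so L_B/L_A = (3.0/2.6)² × (2931/9044)⁴ = 1.33 × 0.0110 = 0.0147.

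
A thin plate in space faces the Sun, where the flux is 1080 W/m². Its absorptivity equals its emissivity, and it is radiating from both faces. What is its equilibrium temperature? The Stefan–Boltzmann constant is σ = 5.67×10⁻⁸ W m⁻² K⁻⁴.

T ≈ 312 K

Absorbed flux αS = emitted flux 2εσT⁴ per unit area; with α = ε this gives T = (S/2σ)^(1/4).
T = (1080 / (2 × 5.67×10⁻⁸))^(1/4) = (9.52×10^9)^(1/4).
T = 312 K.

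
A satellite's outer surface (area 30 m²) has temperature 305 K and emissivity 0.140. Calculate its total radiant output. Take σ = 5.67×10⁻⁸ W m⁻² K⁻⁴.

P ≈ 2060 W

Stefan–Boltzmann: P = εσAT⁴ = 0.140 × 5.67×10⁻⁸ × 30.0 × (305)⁴ = 0.140 × 5.67×10⁻⁸ × 30.0 × 8.65×10^9.
P = 2060 W.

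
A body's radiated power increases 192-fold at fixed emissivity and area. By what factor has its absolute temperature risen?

P ∝ T⁴ ⇒ T ∝ P^(1/4), so T scales by (192)^(1/4) = 3.72.

factor ≈ 3.72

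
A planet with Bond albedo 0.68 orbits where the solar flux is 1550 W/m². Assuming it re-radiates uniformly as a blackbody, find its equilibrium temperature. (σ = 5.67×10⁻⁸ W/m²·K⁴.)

T ≈ 216 K

Power absorbed = (1−a)S·πR²; power emitted = 4πR²σT⁴. Equating and cancelling πR²:
T = ((1−a)S / 4σ)^(1/4) = (496 / (4 × 5.67×10⁻⁸))^(1/4) = (2.19×10^9)^(1/4).
T = 216 K.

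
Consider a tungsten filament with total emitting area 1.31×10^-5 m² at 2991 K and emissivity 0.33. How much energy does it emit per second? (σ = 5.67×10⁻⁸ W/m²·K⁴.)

Stefan–Boltzmann: P = εσAT⁴ = 0.33 × 5.67×10⁻⁸ × 1.31×10^-5 × (2991)⁴ = 0.33 × 5.67×10⁻⁸ × 1.31×10^-5 × 8.00×10^13.
P = 19.6 W.

P ≈ 19.6 W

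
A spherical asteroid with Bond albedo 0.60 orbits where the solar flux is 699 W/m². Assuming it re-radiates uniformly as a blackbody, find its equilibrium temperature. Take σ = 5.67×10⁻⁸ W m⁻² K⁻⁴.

Power absorbed = (1−a)S·πR²; power emitted = 4πR²σT⁴. Equating and cancelling πR²:
T = ((1−a)S / 4σ)^(1/4) = (280 / (4 × 5.67×10⁻⁸))^(1/4) = (1.23×10^9)^(1/4).
T = 187 K.

T ≈ 187 K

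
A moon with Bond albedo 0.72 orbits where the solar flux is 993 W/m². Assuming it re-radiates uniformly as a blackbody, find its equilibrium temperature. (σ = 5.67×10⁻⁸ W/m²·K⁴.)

Power absorbed = (1−a)S·πR²; power emitted = 4πR²σT⁴. Equating and cancelling πR²:
T = ((1−a)S / 4σ)^(1/4) = (278 / (4 × 5.67×10⁻⁸))^(1/4) = (1.23×10^9)^(1/4).
T = 187 K.

T ≈ 187 K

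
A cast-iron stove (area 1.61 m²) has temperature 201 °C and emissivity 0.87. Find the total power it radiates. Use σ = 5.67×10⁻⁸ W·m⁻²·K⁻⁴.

P ≈ 4010 W

201 °C = 474 K.
Stefan–Boltzmann: P = εσAT⁴ = 0.87 × 5.67×10⁻⁸ × 1.61 × (474)⁴ = 0.87 × 5.67×10⁻⁸ × 1.61 × 5.05×10^10.
P = 4010 W.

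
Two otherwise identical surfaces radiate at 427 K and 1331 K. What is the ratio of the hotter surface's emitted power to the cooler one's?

P ∝ T⁴, so the ratio is (1331/427)⁴ = (3.117)⁴ = 94.4.

ratio ≈ 94.4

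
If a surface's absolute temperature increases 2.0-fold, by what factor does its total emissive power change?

P ∝ T⁴, so the power scales as (2.0)⁴ = 16.0.

factor ≈ 16.0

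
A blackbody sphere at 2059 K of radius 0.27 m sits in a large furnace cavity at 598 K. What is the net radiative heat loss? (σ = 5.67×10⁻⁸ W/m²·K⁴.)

Q ≈ 9.27×10^5 W

A = 4πr² = 4π × (0.27)² = 0.916 m².
Q = σA(T⁴ − T_s⁴). T⁴ − T_s⁴ = (2059)⁴ − (598)⁴ = 1.80×10^13 − 1.28×10^11 = 1.78×10^13 K⁴.
Q = 5.67×10⁻⁸ × 0.916 × 1.78×10^13 = 9.27×10^5 W.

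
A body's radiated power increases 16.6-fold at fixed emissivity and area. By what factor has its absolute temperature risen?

P ∝ T⁴ ⇒ T ∝ P^(1/4), so T scales by (16.6)^(1/4) = 2.02.

factor ≈ 2.02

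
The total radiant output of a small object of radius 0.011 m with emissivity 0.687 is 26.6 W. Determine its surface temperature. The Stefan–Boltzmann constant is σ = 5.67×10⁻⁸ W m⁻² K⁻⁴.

T ≈ 819 K

A = 4πr² = 4π × (0.011)² = 1.52×10^-3 m².
From P = εσAT⁴, T = (P / εσA)^(1/4) = (26.6 / (0.687 × 5.67×10⁻⁸ × 1.52×10^-3))^(1/4).
T = (4.49×10^11)^(1/4) = 819 K.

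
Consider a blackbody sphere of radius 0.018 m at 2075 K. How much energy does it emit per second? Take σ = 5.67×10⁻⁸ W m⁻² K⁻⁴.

P ≈ 4280 W

A = 4πr² = 4π × (0.018)² = 4.07×10^-3 m².
P = σAT⁴ = 5.67×10⁻⁸ × 4.07×10^-3 × (2075)⁴ = 5.67×10⁻⁸ × 4.07×10^-3 × 1.85×10^13.
P = 4280 W.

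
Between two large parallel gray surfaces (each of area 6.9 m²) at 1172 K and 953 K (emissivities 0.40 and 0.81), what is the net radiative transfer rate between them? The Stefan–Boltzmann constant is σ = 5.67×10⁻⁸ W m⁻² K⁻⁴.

For two large parallel gray plates, q = σ(T₁⁴ − T₂⁴) / (1/ε₁ + 1/ε₂ − 1).
1/ε₁ + 1/ε₂ − 1 = 1/0.40 + 1/0.81 − 1 = 2.735.
T₁⁴ − T₂⁴ = 1.89×10^12 − 8.25×10^11 = 1.06×10^12 K⁴.
q = 5.67×10⁻⁸ × 1.06×10^12 / 2.735 = 22000 W/m².
Q = q·A = 22000 × 6.9 = 1.52×10^5 W.

Q ≈ 1.52×10^5 W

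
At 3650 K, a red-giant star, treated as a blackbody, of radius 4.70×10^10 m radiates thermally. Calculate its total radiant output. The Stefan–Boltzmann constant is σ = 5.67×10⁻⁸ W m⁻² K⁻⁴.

A = 4πr² = 4π × (4.70×10^10)² = 2.78×10^22 m².
P = σAT⁴ = 5.67×10⁻⁸ × 2.78×10^22 × (3650)⁴ = 5.67×10⁻⁸ × 2.78×10^22 × 1.77×10^14.
P = 2.79×10^29 W.

P ≈ 2.79×10^29 W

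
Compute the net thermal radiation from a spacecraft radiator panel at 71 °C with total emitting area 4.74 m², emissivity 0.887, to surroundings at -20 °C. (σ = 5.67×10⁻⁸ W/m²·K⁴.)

Q ≈ 2360 W

Convert: 71 °C = 344 K; -20 °C = 253 K.
Q = εσA(T⁴ − T_s⁴). T⁴ − T_s⁴ = (344)⁴ − (253)⁴ = 1.40×10^10 − 4.10×10^9 = 9.91×10^9 K⁴.
Q = 0.887 × 5.67×10⁻⁸ × 4.74 × 9.91×10^9 = 2360 W.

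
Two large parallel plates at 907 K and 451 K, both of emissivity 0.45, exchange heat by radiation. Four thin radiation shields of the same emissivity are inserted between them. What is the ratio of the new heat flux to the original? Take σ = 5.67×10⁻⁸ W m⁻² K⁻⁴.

ratio ≈ 0.200

With N identical shields there are N+1 = 5 gaps in series, each with the same radiative resistance, so the flux falls to 1/(N+1) of its unshielded value.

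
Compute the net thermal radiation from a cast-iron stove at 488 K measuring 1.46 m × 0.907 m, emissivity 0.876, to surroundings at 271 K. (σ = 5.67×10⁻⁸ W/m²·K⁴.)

A = 1.46 × 0.907 = 1.32 m².
Q = εσA(T⁴ − T_s⁴). T⁴ − T_s⁴ = (488)⁴ − (271)⁴ = 5.67×10^10 − 5.39×10^9 = 5.13×10^10 K⁴.
Q = 0.876 × 5.67×10⁻⁸ × 1.32 × 5.13×10^10 = 3380 W.

Q ≈ 3380 W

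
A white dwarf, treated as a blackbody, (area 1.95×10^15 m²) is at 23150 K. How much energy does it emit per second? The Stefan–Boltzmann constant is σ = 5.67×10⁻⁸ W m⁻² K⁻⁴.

P ≈ 3.18×10^25 W

P = σAT⁴ = 5.67×10⁻⁸ × 1.95×10^15 × (23150)⁴ = 5.67×10⁻⁸ × 1.95×10^15 × 2.87×10^17.
P = 3.18×10^25 W.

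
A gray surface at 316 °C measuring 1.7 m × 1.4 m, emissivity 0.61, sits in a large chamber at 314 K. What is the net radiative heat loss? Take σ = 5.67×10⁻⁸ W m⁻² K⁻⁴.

Q ≈ 9110 W

A = 1.7 × 1.4 = 2.38 m².
Convert: 316 °C = 589 K.
Q = εσA(T⁴ − T_s⁴). T⁴ − T_s⁴ = (589)⁴ − (314)⁴ = 1.20×10^11 − 9.72×10^9 = 1.11×10^11 K⁴.
Q = 0.61 × 5.67×10⁻⁸ × 2.38 × 1.11×10^11 = 9110 W.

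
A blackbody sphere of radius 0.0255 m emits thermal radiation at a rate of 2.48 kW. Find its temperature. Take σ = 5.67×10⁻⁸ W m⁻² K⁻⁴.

A = 4πr² = 4π × (0.0255)² = 8.17×10^-3 m².
From P = σAT⁴, T = (P / σA)^(1/4) = (2480 / (5.67×10⁻⁸ × 8.17×10^-3))^(1/4).
T = (5.35×10^12)^(1/4) = 1520 K.

T ≈ 1520 K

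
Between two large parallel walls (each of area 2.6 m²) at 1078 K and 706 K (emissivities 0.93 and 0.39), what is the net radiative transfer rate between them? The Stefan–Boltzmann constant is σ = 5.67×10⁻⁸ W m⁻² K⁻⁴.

For two large parallel gray plates, q = σ(T₁⁴ − T₂⁴) / (1/ε₁ + 1/ε₂ − 1).
1/ε₁ + 1/ε₂ − 1 = 1/0.93 + 1/0.39 − 1 = 2.639.
T₁⁴ − T₂⁴ = 1.35×10^12 − 2.48×10^11 = 1.10×10^12 K⁴.
q = 5.67×10⁻⁸ × 1.10×10^12 / 2.639 = 23700 W/m².
Q = q·A = 23700 × 2.6 = 61600 W.

Q ≈ 61600 W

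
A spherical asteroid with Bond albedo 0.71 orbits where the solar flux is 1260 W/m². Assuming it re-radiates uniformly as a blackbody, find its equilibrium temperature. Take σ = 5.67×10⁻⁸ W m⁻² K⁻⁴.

Power absorbed = (1−a)S·πR²; power emitted = 4πR²σT⁴. Equating and cancelling πR²:
T = ((1−a)S / 4σ)^(1/4) = (365 / (4 × 5.67×10⁻⁸))^(1/4) = (1.61×10^9)^(1/4).
T = 200 K.

T ≈ 200 K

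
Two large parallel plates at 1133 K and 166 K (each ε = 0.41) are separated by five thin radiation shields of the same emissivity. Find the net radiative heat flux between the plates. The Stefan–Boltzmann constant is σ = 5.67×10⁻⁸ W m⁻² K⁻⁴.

Each of the 6 gaps contributes resistance (2/ε − 1) = 2/0.41 − 1 = 3.878; total = 23.27.
q = σ(T₁⁴ − T₂⁴) / 23.27 = 5.67×10⁻⁸ × 1.65×10^12 / 23.27 = 4010 W/m².

q ≈ 4010 W/m²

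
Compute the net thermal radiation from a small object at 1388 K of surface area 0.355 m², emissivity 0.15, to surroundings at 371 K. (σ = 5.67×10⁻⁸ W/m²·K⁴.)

Q = εσA(T⁴ − T_s⁴). T⁴ − T_s⁴ = (1388)⁴ − (371)⁴ = 3.71×10^12 − 1.89×10^10 = 3.69×10^12 K⁴.
Q = 0.15 × 5.67×10⁻⁸ × 0.355 × 3.69×10^12 = 11100 W.

Q ≈ 11100 W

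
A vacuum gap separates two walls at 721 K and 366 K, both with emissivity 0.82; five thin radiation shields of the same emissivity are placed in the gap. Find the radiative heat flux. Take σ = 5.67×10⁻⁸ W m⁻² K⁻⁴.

Each of the 6 gaps contributes resistance (2/ε − 1) = 2/0.82 − 1 = 1.439; total = 8.634.
q = σ(T₁⁴ − T₂⁴) / 8.634 = 5.67×10⁻⁸ × 2.52×10^11 / 8.634 = 1660 W/m².

q ≈ 1660 W/m²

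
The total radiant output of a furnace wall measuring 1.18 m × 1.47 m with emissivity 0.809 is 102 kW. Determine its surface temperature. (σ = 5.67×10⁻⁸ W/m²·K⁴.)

A = 1.18 × 1.47 = 1.73 m².
From P = εσAT⁴, T = (P / εσA)^(1/4) = (1.02×10^5 / (0.809 × 5.67×10⁻⁸ × 1.73))^(1/4).
T = (1.28×10^12)^(1/4) = 1060 K.

T ≈ 1060 K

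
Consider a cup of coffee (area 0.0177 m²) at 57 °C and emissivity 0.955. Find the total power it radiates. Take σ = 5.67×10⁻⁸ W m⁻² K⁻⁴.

P ≈ 11.4 W

57 °C = 330 K.
P = εσAT⁴ = 0.955 × 5.67×10⁻⁸ × 0.0177 × (330)⁴ = 0.955 × 5.67×10⁻⁸ × 0.0177 × 1.19×10^10.
P = 11.4 W.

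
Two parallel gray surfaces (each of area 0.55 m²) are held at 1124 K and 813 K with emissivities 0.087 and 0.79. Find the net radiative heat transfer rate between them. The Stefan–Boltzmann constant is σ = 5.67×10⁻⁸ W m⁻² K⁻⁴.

For two large parallel gray plates, q = σ(T₁⁴ − T₂⁴) / (1/ε₁ + 1/ε₂ − 1).
1/ε₁ + 1/ε₂ − 1 = 1/0.087 + 1/0.79 − 1 = 11.76.
T₁⁴ − T₂⁴ = 1.60×10^12 − 4.37×10^11 = 1.16×10^12 K⁴.
q = 5.67×10⁻⁸ × 1.16×10^12 / 11.76 = 5590 W/m².
Q = q·A = 5590 × 0.55 = 3070 W.

Q ≈ 3070 W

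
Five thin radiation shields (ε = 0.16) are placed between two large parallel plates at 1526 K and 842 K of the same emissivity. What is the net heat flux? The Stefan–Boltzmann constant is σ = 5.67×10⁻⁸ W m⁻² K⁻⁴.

q ≈ 4040 W/m²

Each of the 6 gaps contributes resistance (2/ε − 1) = 2/0.16 − 1 = 11.50; total = 69.00.
q = σ(T₁⁴ − T₂⁴) / 69.00 = 5.67×10⁻⁸ × 4.92×10^12 / 69.00 = 4040 W/m².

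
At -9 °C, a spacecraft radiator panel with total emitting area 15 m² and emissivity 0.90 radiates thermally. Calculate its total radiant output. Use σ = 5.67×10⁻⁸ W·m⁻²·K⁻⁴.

-9 °C = 264 K.
P = εσAT⁴ = 0.90 × 5.67×10⁻⁸ × 15.0 × (264)⁴ = 0.90 × 5.67×10⁻⁸ × 15.0 × 4.86×10^9.
P = 3720 W.

P ≈ 3720 W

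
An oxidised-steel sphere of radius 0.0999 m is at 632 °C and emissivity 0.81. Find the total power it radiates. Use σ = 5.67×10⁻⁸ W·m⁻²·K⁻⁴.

A = 4πr² = 4π × (0.0999)² = 0.125 m².
632 °C = 905 K.
Stefan–Boltzmann: P = εσAT⁴ = 0.81 × 5.67×10⁻⁸ × 0.125 × (905)⁴ = 0.81 × 5.67×10⁻⁸ × 0.125 × 6.71×10^11.
P = 3860 W.

P ≈ 3860 W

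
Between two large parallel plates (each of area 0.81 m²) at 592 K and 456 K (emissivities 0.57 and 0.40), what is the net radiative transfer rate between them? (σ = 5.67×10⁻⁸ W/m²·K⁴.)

For two large parallel gray plates, q = σ(T₁⁴ − T₂⁴) / (1/ε₁ + 1/ε₂ − 1).
1/ε₁ + 1/ε₂ − 1 = 1/0.57 + 1/0.40 − 1 = 3.254.
T₁⁴ − T₂⁴ = 1.23×10^11 − 4.32×10^10 = 7.96×10^10 K⁴.
q = 5.67×10⁻⁸ × 7.96×10^10 / 3.254 = 1390 W/m².
Q = q·A = 1390 × 0.81 = 1120 W.

Q ≈ 1120 W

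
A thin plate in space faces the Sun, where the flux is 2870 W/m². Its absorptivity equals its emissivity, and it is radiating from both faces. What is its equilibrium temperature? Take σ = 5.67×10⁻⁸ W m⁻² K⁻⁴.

T ≈ 399 K

Absorbed flux αS = emitted flux 2εσT⁴ per unit area; with α = ε this gives T = (S/2σ)^(1/4).
T = (2870 / (2 × 5.67×10⁻⁸))^(1/4) = (2.53×10^10)^(1/4).
T = 399 K.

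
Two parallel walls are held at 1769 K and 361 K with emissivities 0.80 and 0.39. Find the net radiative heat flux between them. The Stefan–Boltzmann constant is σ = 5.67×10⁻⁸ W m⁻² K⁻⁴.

For two large parallel gray plates, q = σ(T₁⁴ − T₂⁴) / (1/ε₁ + 1/ε₂ − 1).
1/ε₁ + 1/ε₂ − 1 = 1/0.80 + 1/0.39 − 1 = 2.814.
T₁⁴ − T₂⁴ = 9.79×10^12 − 1.70×10^10 = 9.78×10^12 K⁴.
q = 5.67×10⁻⁸ × 9.78×10^12 / 2.814 = 1.97×10^5 W/m².

q ≈ 1.97×10^5 W/m²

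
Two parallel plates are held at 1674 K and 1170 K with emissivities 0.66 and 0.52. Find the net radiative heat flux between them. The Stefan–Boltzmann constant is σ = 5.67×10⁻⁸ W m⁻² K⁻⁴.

For two large parallel gray plates, q = σ(T₁⁴ − T₂⁴) / (1/ε₁ + 1/ε₂ − 1).
1/ε₁ + 1/ε₂ − 1 = 1/0.66 + 1/0.52 − 1 = 2.438.
T₁⁴ − T₂⁴ = 7.85×10^12 − 1.87×10^12 = 5.98×10^12 K⁴.
q = 5.67×10⁻⁸ × 5.98×10^12 / 2.438 = 1.39×10^5 W/m².

q ≈ 1.39×10^5 W/m²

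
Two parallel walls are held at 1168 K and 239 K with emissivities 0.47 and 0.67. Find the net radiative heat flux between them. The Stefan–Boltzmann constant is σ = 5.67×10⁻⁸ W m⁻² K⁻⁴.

q ≈ 40200 W/m²

For two large parallel gray plates, q = σ(T₁⁴ − T₂⁴) / (1/ε₁ + 1/ε₂ − 1).
1/ε₁ + 1/ε₂ − 1 = 1/0.47 + 1/0.67 − 1 = 2.620.
T₁⁴ − T₂⁴ = 1.86×10^12 − 3.26×10^9 = 1.86×10^12 K⁴.
q = 5.67×10⁻⁸ × 1.86×10^12 / 2.620 = 40200 W/m².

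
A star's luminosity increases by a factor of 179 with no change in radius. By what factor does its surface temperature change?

factor ≈ 3.66

P ∝ T⁴ ⇒ T ∝ P^(1/4), so T scales by (179)^(1/4) = 3.66.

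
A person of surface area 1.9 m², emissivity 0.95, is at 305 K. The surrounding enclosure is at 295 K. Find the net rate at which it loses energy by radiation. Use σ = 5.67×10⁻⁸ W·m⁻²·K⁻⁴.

Q = εσA(T⁴ − T_s⁴). T⁴ − T_s⁴ = (305)⁴ − (295)⁴ = 8.65×10^9 − 7.57×10^9 = 1.08×10^9 K⁴.
Q = 0.95 × 5.67×10⁻⁸ × 1.90 × 1.08×10^9 = 111 W.

Q ≈ 111 W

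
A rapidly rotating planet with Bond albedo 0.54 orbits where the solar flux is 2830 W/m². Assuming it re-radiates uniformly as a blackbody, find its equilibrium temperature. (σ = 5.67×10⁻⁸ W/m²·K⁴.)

Power absorbed = (1−a)S·πR²; power emitted = 4πR²σT⁴. Equating and cancelling πR²:
T = ((1−a)S / 4σ)^(1/4) = (1300 / (4 × 5.67×10⁻⁸))^(1/4) = (5.74×10^9)^(1/4).
T = 275 K.

T ≈ 275 K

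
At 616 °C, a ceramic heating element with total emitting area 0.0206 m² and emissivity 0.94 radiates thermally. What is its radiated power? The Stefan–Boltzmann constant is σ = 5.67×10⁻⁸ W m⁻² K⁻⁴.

616 °C = 889 K.
Stefan–Boltzmann: P = εσAT⁴ = 0.94 × 5.67×10⁻⁸ × 0.0206 × (889)⁴ = 0.94 × 5.67×10⁻⁸ × 0.0206 × 6.25×10^11.
P = 686 W.

P ≈ 686 W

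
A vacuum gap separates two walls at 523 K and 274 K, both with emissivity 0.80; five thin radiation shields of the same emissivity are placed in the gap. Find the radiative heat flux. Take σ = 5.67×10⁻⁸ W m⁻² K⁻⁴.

Each of the 6 gaps contributes resistance (2/ε − 1) = 2/0.80 − 1 = 1.500; total = 9.000.
q = σ(T₁⁴ − T₂⁴) / 9.000 = 5.67×10⁻⁸ × 6.92×10^10 / 9.000 = 436 W/m².

q ≈ 436 W/m²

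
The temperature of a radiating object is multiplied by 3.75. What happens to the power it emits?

P ∝ T⁴, so the power scales as (3.75)⁴ = 198.

factor ≈ 198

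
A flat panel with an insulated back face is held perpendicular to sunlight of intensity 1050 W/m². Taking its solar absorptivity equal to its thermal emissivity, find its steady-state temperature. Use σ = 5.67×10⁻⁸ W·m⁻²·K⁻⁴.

Absorbed flux αS = emitted flux εσT⁴ (one radiating face); with α = ε, T = (S/σ)^(1/4).
T = (1050 / 5.67×10⁻⁸)^(1/4) = (1.85×10^10)^(1/4).
T = 369 K.

T ≈ 369 K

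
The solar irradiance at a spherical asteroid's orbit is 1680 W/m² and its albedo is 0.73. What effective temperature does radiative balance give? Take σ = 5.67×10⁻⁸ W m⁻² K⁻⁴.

Power absorbed = (1−a)S·πR²; power emitted = 4πR²σT⁴. Equating and cancelling πR²:
T = ((1−a)S / 4σ)^(1/4) = (454 / (4 × 5.67×10⁻⁸))^(1/4) = (2.00×10^9)^(1/4).
T = 211 K.

T ≈ 211 K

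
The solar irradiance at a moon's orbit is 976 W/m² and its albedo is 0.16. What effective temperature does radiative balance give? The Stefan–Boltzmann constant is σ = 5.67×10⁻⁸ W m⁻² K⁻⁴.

Power absorbed = (1−a)S·πR²; power emitted = 4πR²σT⁴. Equating and cancelling πR²:
T = ((1−a)S / 4σ)^(1/4) = (820 / (4 × 5.67×10⁻⁸))^(1/4) = (3.61×10^9)^(1/4).
T = 245 K.

T ≈ 245 K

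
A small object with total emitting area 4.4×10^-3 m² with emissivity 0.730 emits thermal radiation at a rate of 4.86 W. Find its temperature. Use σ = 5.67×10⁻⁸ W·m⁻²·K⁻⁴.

From P = εσAT⁴, T = (P / εσA)^(1/4) = (4.86 / (0.730 × 5.67×10⁻⁸ × 4.40×10^-3))^(1/4).
T = (2.67×10^10)^(1/4) = 404 K.

T ≈ 404 K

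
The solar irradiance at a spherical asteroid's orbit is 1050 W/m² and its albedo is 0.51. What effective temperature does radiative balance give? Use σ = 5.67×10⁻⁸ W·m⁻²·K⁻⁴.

T ≈ 218 K

Power absorbed = (1−a)S·πR²; power emitted = 4πR²σT⁴. Equating and cancelling πR²:
T = ((1−a)S / 4σ)^(1/4) = (514 / (4 × 5.67×10⁻⁸))^(1/4) = (2.27×10^9)^(1/4).
T = 218 K.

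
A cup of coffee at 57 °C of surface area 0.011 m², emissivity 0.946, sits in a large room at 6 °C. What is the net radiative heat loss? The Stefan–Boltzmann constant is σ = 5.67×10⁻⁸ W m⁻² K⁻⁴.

Convert: 57 °C = 330 K; 6 °C = 279 K.
Q = εσA(T⁴ − T_s⁴). T⁴ − T_s⁴ = (330)⁴ − (279)⁴ = 1.19×10^10 − 6.06×10^9 = 5.80×10^9 K⁴.
Q = 0.946 × 5.67×10⁻⁸ × 0.0110 × 5.80×10^9 = 3.42 W.

Q ≈ 3.42 W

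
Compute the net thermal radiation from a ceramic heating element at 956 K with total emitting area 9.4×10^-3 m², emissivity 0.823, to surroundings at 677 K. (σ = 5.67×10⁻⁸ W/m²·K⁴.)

Q ≈ 274 W

Q = εσA(T⁴ − T_s⁴). T⁴ − T_s⁴ = (956)⁴ − (677)⁴ = 8.35×10^11 − 2.10×10^11 = 6.25×10^11 K⁴.
Q = 0.823 × 5.67×10⁻⁸ × 9.40×10^-3 × 6.25×10^11 = 274 W.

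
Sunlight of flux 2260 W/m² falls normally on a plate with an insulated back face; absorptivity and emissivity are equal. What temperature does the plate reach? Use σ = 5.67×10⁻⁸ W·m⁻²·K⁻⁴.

Absorbed flux αS = emitted flux εσT⁴ (one radiating face); with α = ε, T = (S/σ)^(1/4).
T = (2260 / 5.67×10⁻⁸)^(1/4) = (3.99×10^10)^(1/4).
T = 447 K.

T ≈ 447 K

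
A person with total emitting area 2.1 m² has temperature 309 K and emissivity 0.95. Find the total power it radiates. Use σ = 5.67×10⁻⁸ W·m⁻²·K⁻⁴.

Stefan–Boltzmann: P = εσAT⁴ = 0.95 × 5.67×10⁻⁸ × 2.10 × (309)⁴ = 0.95 × 5.67×10⁻⁸ × 2.10 × 9.12×10^9.
P = 1030 W.

P ≈ 1030 W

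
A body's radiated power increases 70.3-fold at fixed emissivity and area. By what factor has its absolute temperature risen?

factor ≈ 2.90

P ∝ T⁴ ⇒ T ∝ P^(1/4), so T scales by (70.3)^(1/4) = 2.90.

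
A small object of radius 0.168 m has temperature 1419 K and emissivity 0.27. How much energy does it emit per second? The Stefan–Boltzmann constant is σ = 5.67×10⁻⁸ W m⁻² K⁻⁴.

P ≈ 22000 W

A = 4πr² = 4π × (0.168)² = 0.355 m².
Stefan–Boltzmann: P = εσAT⁴ = 0.27 × 5.67×10⁻⁸ × 0.355 × (1419)⁴ = 0.27 × 5.67×10⁻⁸ × 0.355 × 4.05×10^12.
P = 22000 W.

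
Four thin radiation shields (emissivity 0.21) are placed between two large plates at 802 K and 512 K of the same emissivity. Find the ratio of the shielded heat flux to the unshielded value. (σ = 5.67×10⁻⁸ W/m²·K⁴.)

With N identical shields there are N+1 = 5 gaps in series, each with the same radiative resistance, so the flux falls to 1/(N+1) of its unshielded value.

ratio ≈ 0.200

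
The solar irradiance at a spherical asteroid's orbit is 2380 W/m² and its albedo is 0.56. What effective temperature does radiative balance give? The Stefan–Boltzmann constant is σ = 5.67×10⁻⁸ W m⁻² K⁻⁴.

Power absorbed = (1−a)S·πR²; power emitted = 4πR²σT⁴. Equating and cancelling πR²:
T = ((1−a)S / 4σ)^(1/4) = (1050 / (4 × 5.67×10⁻⁸))^(1/4) = (4.62×10^9)^(1/4).
T = 261 K.

T ≈ 261 K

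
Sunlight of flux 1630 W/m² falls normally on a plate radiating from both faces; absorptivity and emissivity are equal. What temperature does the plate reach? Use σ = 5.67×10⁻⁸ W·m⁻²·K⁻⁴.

Absorbed flux αS = emitted flux 2εσT⁴ per unit area; with α = ε this gives T = (S/2σ)^(1/4).
T = (1630 / (2 × 5.67×10⁻⁸))^(1/4) = (1.44×10^10)^(1/4).
T = 346 K.

T ≈ 346 K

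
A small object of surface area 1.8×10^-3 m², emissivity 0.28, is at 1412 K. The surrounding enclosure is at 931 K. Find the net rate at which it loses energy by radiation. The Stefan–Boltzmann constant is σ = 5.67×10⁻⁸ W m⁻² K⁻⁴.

Q = εσA(T⁴ − T_s⁴). T⁴ − T_s⁴ = (1412)⁴ − (931)⁴ = 3.98×10^12 − 7.51×10^11 = 3.22×10^12 K⁴.
Q = 0.28 × 5.67×10⁻⁸ × 1.80×10^-3 × 3.22×10^12 = 92.1 W.

Q ≈ 92.1 W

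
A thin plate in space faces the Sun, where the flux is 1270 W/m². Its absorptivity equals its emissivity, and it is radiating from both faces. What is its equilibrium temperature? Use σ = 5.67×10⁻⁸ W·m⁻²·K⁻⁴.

T ≈ 325 K

Absorbed flux αS = emitted flux 2εσT⁴ per unit area; with α = ε this gives T = (S/2σ)^(1/4).
T = (1270 / (2 × 5.67×10⁻⁸))^(1/4) = (1.12×10^10)^(1/4).
T = 325 K.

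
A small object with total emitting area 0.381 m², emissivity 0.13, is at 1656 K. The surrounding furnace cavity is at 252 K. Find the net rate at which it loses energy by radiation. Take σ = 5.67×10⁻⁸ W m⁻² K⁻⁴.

Q ≈ 21100 W

Q = εσA(T⁴ − T_s⁴). T⁴ − T_s⁴ = (1656)⁴ − (252)⁴ = 7.52×10^12 − 4.03×10^9 = 7.52×10^12 K⁴.
Q = 0.13 × 5.67×10⁻⁸ × 0.381 × 7.52×10^12 = 21100 W.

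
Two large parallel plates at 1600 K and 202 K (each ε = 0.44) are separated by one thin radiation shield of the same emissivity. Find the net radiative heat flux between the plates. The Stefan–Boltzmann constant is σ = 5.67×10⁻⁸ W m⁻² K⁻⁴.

Each of the 2 gaps contributes resistance (2/ε − 1) = 2/0.44 − 1 = 3.545; total = 7.091.
q = σ(T₁⁴ − T₂⁴) / 7.091 = 5.67×10⁻⁸ × 6.55×10^12 / 7.091 = 52400 W/m².

q ≈ 52400 W/m²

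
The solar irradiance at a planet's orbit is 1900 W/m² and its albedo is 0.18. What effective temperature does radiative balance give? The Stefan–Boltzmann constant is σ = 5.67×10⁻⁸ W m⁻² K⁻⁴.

T ≈ 288 K

Power absorbed = (1−a)S·πR²; power emitted = 4πR²σT⁴. Equating and cancelling πR²:
T = ((1−a)S / 4σ)^(1/4) = (1560 / (4 × 5.67×10⁻⁸))^(1/4) = (6.87×10^9)^(1/4).
T = 288 K.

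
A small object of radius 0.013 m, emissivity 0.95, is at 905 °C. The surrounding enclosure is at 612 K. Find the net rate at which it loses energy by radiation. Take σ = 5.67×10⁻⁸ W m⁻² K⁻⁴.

A = 4πr² = 4π × (0.013)² = 2.12×10^-3 m².
Convert: 905 °C = 1178 K.
Q = εσA(T⁴ − T_s⁴). T⁴ − T_s⁴ = (1178)⁴ − (612)⁴ = 1.93×10^12 − 1.40×10^11 = 1.79×10^12 K⁴.
Q = 0.95 × 5.67×10⁻⁸ × 2.12×10^-3 × 1.79×10^12 = 204 W.

Q ≈ 204 W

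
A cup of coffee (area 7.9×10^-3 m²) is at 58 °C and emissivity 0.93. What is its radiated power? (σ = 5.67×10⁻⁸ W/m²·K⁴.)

P ≈ 5.00 W

58 °C = 331 K.
Stefan–Boltzmann: P = εσAT⁴ = 0.93 × 5.67×10⁻⁸ × 7.90×10^-3 × (331)⁴ = 0.93 × 5.67×10⁻⁸ × 7.90×10^-3 × 1.20×10^10.
P = 5.00 W.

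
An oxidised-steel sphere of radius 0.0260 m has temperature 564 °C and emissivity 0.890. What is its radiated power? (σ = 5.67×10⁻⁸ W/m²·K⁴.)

P ≈ 210 W

A = 4πr² = 4π × (0.0260)² = 8.49×10^-3 m².
564 °C = 837 K.
Stefan–Boltzmann: P = εσAT⁴ = 0.890 × 5.67×10⁻⁸ × 8.49×10^-3 × (837)⁴ = 0.890 × 5.67×10⁻⁸ × 8.49×10^-3 × 4.91×10^11.
P = 210 W.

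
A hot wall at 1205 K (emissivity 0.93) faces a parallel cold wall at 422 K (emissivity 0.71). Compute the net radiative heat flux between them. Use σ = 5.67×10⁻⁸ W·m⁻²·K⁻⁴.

For two large parallel gray plates, q = σ(T₁⁴ − T₂⁴) / (1/ε₁ + 1/ε₂ − 1).
1/ε₁ + 1/ε₂ − 1 = 1/0.93 + 1/0.71 − 1 = 1.484.
T₁⁴ − T₂⁴ = 2.11×10^12 − 3.17×10^10 = 2.08×10^12 K⁴.
q = 5.67×10⁻⁸ × 2.08×10^12 / 1.484 = 79400 W/m².

q ≈ 79400 W/m²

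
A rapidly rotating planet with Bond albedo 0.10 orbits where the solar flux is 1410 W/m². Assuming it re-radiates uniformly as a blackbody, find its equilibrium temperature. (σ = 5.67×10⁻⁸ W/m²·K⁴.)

T ≈ 273 K

Power absorbed = (1−a)S·πR²; power emitted = 4πR²σT⁴. Equating and cancelling πR²:
T = ((1−a)S / 4σ)^(1/4) = (1270 / (4 × 5.67×10⁻⁸))^(1/4) = (5.60×10^9)^(1/4).
T = 273 K.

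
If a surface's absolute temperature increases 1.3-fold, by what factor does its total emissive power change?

factor ≈ 2.86

P ∝ T⁴, so the power scales as (1.3)⁴ = 2.86.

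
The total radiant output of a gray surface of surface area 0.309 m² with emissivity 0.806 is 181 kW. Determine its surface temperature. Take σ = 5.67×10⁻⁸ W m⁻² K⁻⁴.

From P = εσAT⁴, T = (P / εσA)^(1/4) = (1.81×10^5 / (0.806 × 5.67×10⁻⁸ × 0.309))^(1/4).
T = (1.28×10^13)^(1/4) = 1890 K.

T ≈ 1890 K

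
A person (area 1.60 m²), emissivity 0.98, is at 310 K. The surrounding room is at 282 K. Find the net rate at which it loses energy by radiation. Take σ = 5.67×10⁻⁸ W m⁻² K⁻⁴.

Q ≈ 259 W

Q = εσA(T⁴ − T_s⁴). T⁴ − T_s⁴ = (310)⁴ − (282)⁴ = 9.24×10^9 − 6.32×10^9 = 2.91×10^9 K⁴.
Q = 0.98 × 5.67×10⁻⁸ × 1.60 × 2.91×10^9 = 259 W.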